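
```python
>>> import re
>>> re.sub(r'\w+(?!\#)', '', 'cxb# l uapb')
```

Because the assertion is negative and zero-width, positions next to the forbidden text are skipped.
`sub` substitutes '' at each match site.

'b#  '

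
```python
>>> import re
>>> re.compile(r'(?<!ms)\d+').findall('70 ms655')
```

The negative lookahead/lookbehind blocks any match where the forbidden context is present.
No capturing groups, so `findall` returns the 2 full match strings.

['70', '55']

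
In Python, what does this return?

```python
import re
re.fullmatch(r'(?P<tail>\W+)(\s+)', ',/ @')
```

None

This matches one or more of a non-word character (captured as 'tail'); then one or more of whitespace (captured).
`fullmatch` succeeds only if the pattern covers the string from start to end.
Here there's no way to consume every character, so the call returns None.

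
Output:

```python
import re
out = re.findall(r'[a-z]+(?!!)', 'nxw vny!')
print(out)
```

['nxw', 'vn']

The negative lookaround is zero-width — it rules out positions where the adjacent text would match, without consuming anything.
Matches: at [0:3] → 'nxw'; at [4:6] → 'vn'.
Since nothing is captured, `findall` lists the 2 matched substrings directly.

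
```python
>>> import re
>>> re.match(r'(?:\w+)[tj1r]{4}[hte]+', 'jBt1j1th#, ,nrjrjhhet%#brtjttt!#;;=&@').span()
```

(0, 8)

With `match`, the pattern is implicitly anchored at the beginning.
The match spans [0:8] → 'jBt1j1th'.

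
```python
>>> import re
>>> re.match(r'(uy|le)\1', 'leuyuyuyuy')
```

The backreference `\1` re-matches whatever the first group consumed, character for character.
`match` is anchored at position 0; if the pattern doesn't fit there, it returns None.
Here the string doesn't start with a match, so the call returns None.

None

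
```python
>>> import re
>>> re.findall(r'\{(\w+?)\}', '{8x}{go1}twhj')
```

Scanning left to right: at [0:4] match '{8x}', group 1 = '8x'; at [4:9] match '{go1}', group 1 = 'go1'.
`findall` collects group 1 from each match (2 total).

['8x', 'go1']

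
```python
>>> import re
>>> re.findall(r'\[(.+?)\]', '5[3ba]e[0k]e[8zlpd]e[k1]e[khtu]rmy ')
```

With a single group, `findall` returns only what that group captured — 5 items.

['3ba', '0k', '8zlpd', 'k1', 'khtu']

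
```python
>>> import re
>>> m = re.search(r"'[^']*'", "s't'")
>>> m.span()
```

(1, 4)

The match spans [1:4] → "'t'".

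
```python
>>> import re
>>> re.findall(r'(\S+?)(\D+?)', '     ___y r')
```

[('_', '_'), ('_', 'y')]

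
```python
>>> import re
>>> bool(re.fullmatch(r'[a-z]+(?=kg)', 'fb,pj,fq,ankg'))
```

The positive lookaround only admits positions where the adjacent text matches; those characters stay outside the span.
`fullmatch` succeeds only if the pattern covers the string from start to end.
Here the pattern can't cover the whole string, so the call returns None, and `bool(None)` is False.

False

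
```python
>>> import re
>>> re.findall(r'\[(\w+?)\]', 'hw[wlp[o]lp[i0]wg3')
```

['o', 'i0']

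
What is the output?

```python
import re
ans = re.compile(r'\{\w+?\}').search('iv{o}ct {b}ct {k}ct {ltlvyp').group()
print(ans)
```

{o}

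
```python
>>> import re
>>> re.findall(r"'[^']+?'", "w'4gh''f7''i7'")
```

["'4gh'", "'f7'", "'i7'"]

Since nothing is captured, `findall` lists the 3 matched substrings directly.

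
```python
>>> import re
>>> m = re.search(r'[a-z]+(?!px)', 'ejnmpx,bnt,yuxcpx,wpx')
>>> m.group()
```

'ejnmpx'

The negative lookahead/lookbehind blocks any match where the forbidden context is present.
`search` walks the string left to right and returns the first match it finds.
The match spans [0:6] → 'ejnmpx'.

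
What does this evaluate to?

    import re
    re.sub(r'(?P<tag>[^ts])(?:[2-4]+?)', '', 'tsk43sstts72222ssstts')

The pattern matches any character except [ts] (captured as 'tag'); then one or more of a character in [2-4] (lazy) (non-capturing group).
Because the quantifier is non-greedy, it stops expanding at the earliest point where the rest of the pattern can succeed.
Matches: at [2:4] → 'k4'; at [10:12] → '72'; at [12:14] → '22'.
Each match is replaced by ''.

'ts3sstts2ssstts'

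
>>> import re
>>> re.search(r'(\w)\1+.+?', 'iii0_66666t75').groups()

('i',)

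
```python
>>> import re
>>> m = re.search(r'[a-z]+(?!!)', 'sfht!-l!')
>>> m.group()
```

The negative lookaround is zero-width — it rules out positions where the adjacent text would match, without consuming anything.
`re.search` tries every starting position until one works.
The match spans [0:3] → 'sfh'.

'sfh'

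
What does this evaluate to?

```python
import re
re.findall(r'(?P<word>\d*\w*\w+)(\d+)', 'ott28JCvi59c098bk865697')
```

This matches zero or more of a digit, then zero or more of a word character, then one or more of a word character (captured as 'word'); then one or more of a digit (captured).
Walking the string: at [0:23] match 'ott28JCvi59c098bk865697', groups = ('ott28JCvi59c098bk86569', '7').
2 groups means the one result is a tuple of 2 captured strings — 1 here.

[('ott28JCvi59c098bk86569', '7')]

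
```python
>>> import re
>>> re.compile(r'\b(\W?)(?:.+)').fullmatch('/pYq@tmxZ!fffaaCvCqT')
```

None

The pattern matches a word boundary (`\b`, zero-width); then optionally a non-word character (captured); then one or more of any character (non-capturing group).
`fullmatch` succeeds only if the pattern covers the string from start to end.
Here there's no way to consume every character, so the call returns None.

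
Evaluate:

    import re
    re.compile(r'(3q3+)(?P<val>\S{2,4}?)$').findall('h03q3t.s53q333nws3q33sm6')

[('3q33', 'sm6')]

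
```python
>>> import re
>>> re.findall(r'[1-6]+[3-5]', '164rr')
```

['164']

The pattern matches one or more of a character in [1-6]; then a character in [3-5].
Walking the string: at [0:3] → '164'.
Since nothing is captured, `findall` lists the 1 matched substring directly.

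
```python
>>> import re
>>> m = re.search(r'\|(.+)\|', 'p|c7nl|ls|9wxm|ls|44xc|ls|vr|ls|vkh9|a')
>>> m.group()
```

`search` walks the string left to right and returns the first match it finds.
The match spans [1:37] → '|c7nl|ls|9wxm|ls|44xc|ls|vr|ls|vkh9|'.
Captured: group 1 = 'c7nl|ls|9wxm|ls|44xc|ls|vr|ls|vkh9'.

'|c7nl|ls|9wxm|ls|44xc|ls|vr|ls|vkh9|'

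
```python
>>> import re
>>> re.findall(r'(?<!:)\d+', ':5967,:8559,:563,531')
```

['967', '559', '63', '531']

`(?!…)`/`(?<!…)` only lets a position through if the neighbouring text does NOT match; no characters are consumed.
Scanning left to right: at [2:5] → '967'; at [8:11] → '559'; at [14:16] → '63'; at [17:20] → '531'.
Since nothing is captured, `findall` lists the 4 matched substrings directly.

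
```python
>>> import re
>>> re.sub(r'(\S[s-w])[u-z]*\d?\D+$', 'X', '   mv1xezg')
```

'   X'

This matches a non-whitespace character, then a character in [s-w] (captured); then zero or more of a character in [u-z], then optionally a digit, then one or more of a non-digit; then anchored at the end.
Matches: at [3:10] → 'mv1xezg'.
`sub` substitutes 'X' at each match site.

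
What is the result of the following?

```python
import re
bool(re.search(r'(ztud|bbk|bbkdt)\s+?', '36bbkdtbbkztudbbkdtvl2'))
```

False

`re.search` scans for the first position where the pattern succeeds.
Here no position works, so the call returns None, and `bool(None)` is False.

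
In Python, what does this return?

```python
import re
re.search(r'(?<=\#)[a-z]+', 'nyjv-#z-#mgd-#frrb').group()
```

'z'

The `(?=…)`/`(?<=…)` assertion just peeks at neighbouring text; it doesn't advance the match position.
The match spans [6:7] → 'z'.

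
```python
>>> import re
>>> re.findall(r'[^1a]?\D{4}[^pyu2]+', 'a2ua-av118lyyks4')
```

['2ua-av118l', 'yyks4']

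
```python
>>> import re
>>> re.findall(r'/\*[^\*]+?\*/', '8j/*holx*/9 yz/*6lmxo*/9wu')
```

['/*holx*/', '/*6lmxo*/']

Walking the string: at [2:10] → '/*holx*/'; at [14:23] → '/*6lmxo*/'.
Since nothing is captured, `findall` lists the 2 matched substrings directly.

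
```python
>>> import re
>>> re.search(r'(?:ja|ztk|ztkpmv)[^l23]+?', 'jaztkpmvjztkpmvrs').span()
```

Unlike `match`, `search` isn't anchored — it looks for the pattern anywhere in the string.
The match spans [0:3] → 'jaz'.

(0, 3)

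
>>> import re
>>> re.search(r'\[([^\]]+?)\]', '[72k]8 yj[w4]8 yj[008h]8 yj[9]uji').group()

`re.search` tries every starting position until one works.
The match spans [0:5] → '[72k]'.
Captured: group 1 = '72k'.

'[72k]'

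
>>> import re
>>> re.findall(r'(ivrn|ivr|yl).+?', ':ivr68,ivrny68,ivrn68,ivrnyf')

['ivr', 'ivrn', 'ivrn', 'ivrn']

Alternation tries branches left to right and keeps the first one that lets the overall match succeed at that position.
One capturing group, so `findall` returns just the captured substring from each match — 4 in all.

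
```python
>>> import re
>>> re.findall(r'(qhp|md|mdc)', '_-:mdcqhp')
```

['md', 'qhp']

Alternation isn't longest-match — the leftmost alternative that fits at this position is chosen.
One capturing group, so `findall` returns just the captured substring from each match — 2 in all.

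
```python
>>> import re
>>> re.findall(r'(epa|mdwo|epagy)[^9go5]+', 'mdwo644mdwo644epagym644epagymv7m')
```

['mdwo', 'epagy']

Matches: at [0:10] match 'mdwo644mdw', group 1 = 'mdwo'; at [14:26] match 'epagym644epa', group 1 = 'epagy'.
`findall` collects group 1 from each match (2 total).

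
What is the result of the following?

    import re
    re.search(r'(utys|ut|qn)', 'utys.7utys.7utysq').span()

Branches in `(...|...)` are attempted left-to-right; the first branch that allows the whole pattern to succeed is taken.
The match spans [0:4] → 'utys'.

(0, 4)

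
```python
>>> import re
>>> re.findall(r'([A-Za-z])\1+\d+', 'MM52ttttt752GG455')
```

['M', 't', 'G']

A backreference is literal: `\1` must see the identical characters the first group matched.
Scanning left to right: at [0:4] match 'MM52', group 1 = 'M'; at [4:12] match 'ttttt752', group 1 = 't'; at [12:17] match 'GG455', group 1 = 'G'.
`findall` collects group 1 from each match (3 total).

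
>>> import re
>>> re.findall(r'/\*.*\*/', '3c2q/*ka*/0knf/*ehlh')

['/*ka*/']

Scanning left to right: at [4:10] → '/*ka*/'.
Since nothing is captured, `findall` lists the 1 matched substring directly.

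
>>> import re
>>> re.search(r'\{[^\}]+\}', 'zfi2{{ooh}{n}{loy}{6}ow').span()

(4, 10)

The match spans [4:10] → '{{ooh}'.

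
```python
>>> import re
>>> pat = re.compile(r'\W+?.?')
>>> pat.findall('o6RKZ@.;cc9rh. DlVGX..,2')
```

['@.', ';c', '. ', '..', ',2']

Because the quantifier is non-greedy, it stops expanding at the earliest point where the rest of the pattern can succeed.
`findall` yields the raw match text (5 of them) because the pattern has no groups.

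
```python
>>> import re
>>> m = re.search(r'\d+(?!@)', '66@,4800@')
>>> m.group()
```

The negative lookahead/lookbehind blocks any match where the forbidden context is present.
`re.search` scans for the first position where the pattern succeeds.
The match spans [0:1] → '6'.

'6'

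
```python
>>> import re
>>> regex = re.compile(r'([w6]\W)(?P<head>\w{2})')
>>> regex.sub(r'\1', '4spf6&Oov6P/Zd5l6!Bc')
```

'4spf6&v6P/Zd5l6!'

This matches one of [w6], then a non-word character (captured); then exactly 2 of a word character (captured as 'head').
The replacement refers to a captured group, so each match is rewritten using its own captured text.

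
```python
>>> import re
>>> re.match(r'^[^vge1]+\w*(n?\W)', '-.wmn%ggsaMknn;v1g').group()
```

'-.wmn%ggsaMknn;'

`match` is anchored at position 0; if the pattern doesn't fit there, it returns None.
The match spans [0:15] → '-.wmn%ggsaMknn;'.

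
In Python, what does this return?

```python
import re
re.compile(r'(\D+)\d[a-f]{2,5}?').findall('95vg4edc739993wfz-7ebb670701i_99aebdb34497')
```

['vg', 'wfz-']

This matches one or more of a non-digit (captured); then a digit, then 2 to 5 of a character in [a-f] (lazy).
Because there's exactly one group, `findall` drops the full match and keeps group 1 from each hit.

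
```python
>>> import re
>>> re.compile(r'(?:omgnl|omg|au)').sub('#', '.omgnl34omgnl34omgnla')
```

Branches in `(...|...)` are attempted left-to-right; the first branch that allows the whole pattern to succeed is taken.
Every occurrence is swapped for '#'.

'.#34#34#a'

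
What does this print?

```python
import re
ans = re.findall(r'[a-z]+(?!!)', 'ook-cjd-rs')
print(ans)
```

`(?!…)`/`(?<!…)` only lets a position through if the neighbouring text does NOT match; no characters are consumed.
Walking the string: at [0:3] → 'ook'; at [4:7] → 'cjd'; at [8:10] → 'rs'.
With no groups in the pattern, `findall` gives back each whole match — 3 here.

['ook', 'cjd', 'rs']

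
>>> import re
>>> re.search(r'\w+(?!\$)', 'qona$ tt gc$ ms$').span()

The negative lookahead/lookbehind blocks any match where the forbidden context is present.
The match spans [0:3] → 'qon'.

(0, 3)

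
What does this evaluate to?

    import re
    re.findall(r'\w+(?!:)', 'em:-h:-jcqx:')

`(?!…)`/`(?<!…)` only lets a position through if the neighbouring text does NOT match; no characters are consumed.
With no groups in the pattern, `findall` gives back each whole match — 2 here.

['e', 'jcq']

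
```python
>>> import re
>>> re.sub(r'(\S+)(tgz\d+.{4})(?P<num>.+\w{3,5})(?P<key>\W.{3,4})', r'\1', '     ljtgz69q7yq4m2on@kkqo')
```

The pattern matches one or more of a non-whitespace character (captured); then the literal 'tgz', then one or more of a digit, then exactly 4 of any character (captured); then one or more of any character, then 3 to 5 of a word character (captured as 'num'); then a non-word character, then 3 to 4 of any character (captured as 'key').
Matches: at [5:26] → 'ljtgz69q7yq4m2on@kkqo'.
Each match is replaced using the text its own group 1 captured.

'     lj'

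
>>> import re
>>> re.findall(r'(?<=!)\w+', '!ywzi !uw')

['ywzi', 'uw']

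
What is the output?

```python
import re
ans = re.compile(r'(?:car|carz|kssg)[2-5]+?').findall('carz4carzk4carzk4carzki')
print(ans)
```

With no groups in the pattern, `findall` gives back each whole match — 1 here.

['carz4']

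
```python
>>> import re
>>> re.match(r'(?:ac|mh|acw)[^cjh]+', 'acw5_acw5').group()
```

`re.match` won't scan ahead — the pattern has to work from the very first character.
The match spans [0:6] → 'acw5_a'.

'acw5_a'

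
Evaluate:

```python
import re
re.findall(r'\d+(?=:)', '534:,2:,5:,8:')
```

['534', '2', '5', '8']

The `(?=…)`/`(?<=…)` assertion just peeks at neighbouring text; it doesn't advance the match position.
Scanning left to right: at [0:3] → '534'; at [5:6] → '2'; at [8:9] → '5'; at [11:12] → '8'.
No capturing groups, so `findall` returns the 4 full match strings.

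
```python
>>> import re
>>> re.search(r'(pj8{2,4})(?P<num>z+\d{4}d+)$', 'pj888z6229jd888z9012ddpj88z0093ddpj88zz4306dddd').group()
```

The pattern matches the literal 'pj', then 2 to 4 of the literal '8' (captured); then one or more of a literal 'z', then exactly 4 of a digit, then one or more of a literal 'd' (captured as 'num'); then anchored at the end.
The match spans [33:47] → 'pj88zz4306dddd'.

'pj88zz4306dddd'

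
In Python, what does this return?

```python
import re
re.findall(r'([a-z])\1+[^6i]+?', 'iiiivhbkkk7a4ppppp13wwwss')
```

`\1` has to match the exact text group 1 already captured.
Matches: at [0:5] match 'iiiiv', group 1 = 'i'; at [7:11] match 'kkk7', group 1 = 'k'; at [13:19] match 'ppppp1', group 1 = 'p'; at [20:24] match 'wwws', group 1 = 'w'.
`findall` collects group 1 from each match (4 total).

['i', 'k', 'p', 'w']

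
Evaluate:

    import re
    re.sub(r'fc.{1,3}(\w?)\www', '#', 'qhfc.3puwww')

The pattern matches the literal 'fc', then 1 to 3 of any character; then optionally a word character (captured); then a word character, then the literal 'ww'.
Matches: at [2:11] → 'fc.3puwww'.
`sub` substitutes '#' at each match site.

'qh#'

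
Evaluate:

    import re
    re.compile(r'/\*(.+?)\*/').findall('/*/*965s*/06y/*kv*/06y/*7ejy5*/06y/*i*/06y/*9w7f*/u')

The `?` after the quantifier makes it lazy — it takes as little as possible before letting the rest of the pattern try.
Matches: at [0:10] match '/*/*965s*/', group 1 = '/*965s'; at [13:19] match '/*kv*/', group 1 = 'kv'; at [22:31] match '/*7ejy5*/', group 1 = '7ejy5'; at [34:39] match '/*i*/', group 1 = 'i'; at [42:50] match '/*9w7f*/', group 1 = '9w7f'.
`findall` collects group 1 from each match (5 total).

['/*965s', 'kv', '7ejy5', 'i', '9w7f']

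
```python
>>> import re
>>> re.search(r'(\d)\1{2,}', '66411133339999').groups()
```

('1',)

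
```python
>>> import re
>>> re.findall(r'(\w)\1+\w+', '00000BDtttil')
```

`\1` has to match the exact text group 1 already captured.
Scanning left to right: at [0:12] match '00000BDtttil', group 1 = '0'.
`findall` collects group 1 from the one match (1 total).

['0']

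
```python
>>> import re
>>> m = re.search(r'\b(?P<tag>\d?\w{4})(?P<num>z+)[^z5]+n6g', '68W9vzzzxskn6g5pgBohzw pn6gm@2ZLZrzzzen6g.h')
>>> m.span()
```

Pattern: a word boundary (`\b`, zero-width); then optionally a digit, then exactly 4 of a word character (captured as 'tag'); then one or more of a literal 'z' (captured as 'num'); then one or more of any character except [z5], then the literal 'n6g'.
Unlike `match`, `search` isn't anchored — it looks for the pattern anywhere in the string.
The match spans [0:14] → '68W9vzzzxskn6g'.
Captured: group 1 = '68W9v', group 2 = 'zzz'.

(0, 14)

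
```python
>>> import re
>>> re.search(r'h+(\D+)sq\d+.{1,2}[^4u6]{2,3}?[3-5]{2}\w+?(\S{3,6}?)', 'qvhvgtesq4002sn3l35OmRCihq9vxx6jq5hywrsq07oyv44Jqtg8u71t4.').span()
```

The match spans [2:23] → 'hvgtesq4002sn3l35OmRC'.

(2, 23)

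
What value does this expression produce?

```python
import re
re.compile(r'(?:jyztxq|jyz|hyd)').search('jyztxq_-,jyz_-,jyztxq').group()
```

Branches in `(...|...)` are attempted left-to-right; the first branch that allows the whole pattern to succeed is taken.
The match spans [0:6] → 'jyztxq'.

'jyztxq'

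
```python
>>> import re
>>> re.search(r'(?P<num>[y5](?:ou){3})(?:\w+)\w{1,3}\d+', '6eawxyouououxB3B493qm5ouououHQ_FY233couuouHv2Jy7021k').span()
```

(5, 51)

The match spans [5:51] → 'youououxB3B493qm5ouououHQ_FY233couuouHv2Jy7021'.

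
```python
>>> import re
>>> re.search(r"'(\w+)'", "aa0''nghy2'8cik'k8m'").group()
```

The match spans [4:11] → "'nghy2'".

"'nghy2'"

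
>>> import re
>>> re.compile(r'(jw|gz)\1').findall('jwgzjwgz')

Because there's exactly one group, `findall` drops the full match and keeps group 1 from each hit.
Nothing in the string satisfies the pattern, so the list is empty.

[]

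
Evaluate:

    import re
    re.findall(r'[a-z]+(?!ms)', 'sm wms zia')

['sm', 'wms', 'zia']

A negative assertion filters positions out without eating any characters.
Since nothing is captured, `findall` lists the 3 matched substrings directly.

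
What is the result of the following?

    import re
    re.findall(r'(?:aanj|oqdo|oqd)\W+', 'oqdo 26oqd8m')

Scanning left to right: at [0:5] → 'oqdo '.
No capturing groups, so `findall` returns the 1 full match string.

['oqdo ']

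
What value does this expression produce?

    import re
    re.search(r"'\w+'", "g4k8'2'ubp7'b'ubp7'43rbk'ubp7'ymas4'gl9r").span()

(4, 7)

`re.search` tries every starting position until one works.
The match spans [4:7] → "'2'".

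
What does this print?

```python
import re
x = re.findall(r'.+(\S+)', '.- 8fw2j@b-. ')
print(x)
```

['.']

The pattern matches one or more of any character; then one or more of a non-whitespace character (captured).
Scanning left to right: at [0:12] match '.- 8fw2j@b-.', group 1 = '.'.
Because there's exactly one group, `findall` drops the full match and keeps group 1 from the one hit.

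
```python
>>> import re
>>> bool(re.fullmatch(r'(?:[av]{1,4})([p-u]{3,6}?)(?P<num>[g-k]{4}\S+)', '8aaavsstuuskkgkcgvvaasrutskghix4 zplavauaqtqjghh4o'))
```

False

This matches 1 to 4 of one of [av] (non-capturing group); then 3 to 6 of a character in [p-u] (lazy) (captured); then exactly 4 of a character in [g-k], then one or more of a non-whitespace character (captured as 'num').
`re.fullmatch` requires the pattern to consume the entire string.
Here the pattern can't cover the whole string, so the call returns None, and `bool(None)` is False.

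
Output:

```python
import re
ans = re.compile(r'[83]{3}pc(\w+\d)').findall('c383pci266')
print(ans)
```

This matches exactly 3 of one of [83], then the literal 'pc'; then one or more of a word character, then a digit (captured).
Walking the string: at [1:10] match '383pci266', group 1 = 'i266'.
Because there's exactly one group, `findall` drops the full match and keeps group 1 from the one hit.

['i266']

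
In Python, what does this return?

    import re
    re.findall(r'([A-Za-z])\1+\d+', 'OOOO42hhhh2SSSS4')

`\1` has to match the exact text group 1 already captured.
`findall` collects group 1 from each match (3 total).

['O', 'h', 'S']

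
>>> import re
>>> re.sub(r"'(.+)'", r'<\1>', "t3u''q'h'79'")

"t3u<'q'h'79>"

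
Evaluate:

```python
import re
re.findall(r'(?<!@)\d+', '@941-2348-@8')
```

['41', '2348']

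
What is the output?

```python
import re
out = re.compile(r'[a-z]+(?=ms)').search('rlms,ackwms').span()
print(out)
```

(0, 2)

The lookaround is zero-width — it requires the adjacent text to match without consuming it, so the asserted text isn't part of the match.
The match spans [0:2] → 'rl'.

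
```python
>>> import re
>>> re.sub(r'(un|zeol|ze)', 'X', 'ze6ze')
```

'X6X'

Matches: at [0:2] → 'ze'; at [3:5] → 'ze'.
Every occurrence is swapped for 'X'.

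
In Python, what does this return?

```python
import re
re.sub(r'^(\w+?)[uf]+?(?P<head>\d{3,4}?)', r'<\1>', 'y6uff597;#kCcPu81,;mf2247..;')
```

'<y6>;#kCcPu81,;mf2247..;'

A non-greedy quantifier consumes as few characters as it can — just enough that the remainder of the pattern still matches from where it stops; whatever follows it matches normally.
Each match is replaced using the text its own group 1 captured.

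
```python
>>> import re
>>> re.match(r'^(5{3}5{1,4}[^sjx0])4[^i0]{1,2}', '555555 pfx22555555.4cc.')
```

`re.match` only tries the pattern at the start of the string.
Here the string doesn't start with a match, so the call returns None.

None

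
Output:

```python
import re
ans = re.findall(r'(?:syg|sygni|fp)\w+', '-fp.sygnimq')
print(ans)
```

['sygnimq']

Scanning left to right: at [4:11] → 'sygnimq'.
Since nothing is captured, `findall` lists the 1 matched substring directly.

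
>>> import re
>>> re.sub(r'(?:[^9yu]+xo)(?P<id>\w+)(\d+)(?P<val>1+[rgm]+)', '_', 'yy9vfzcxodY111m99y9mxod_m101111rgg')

'yy9_'

The pattern matches one or more of any character except [9yu], then the literal 'xo' (non-capturing group); then one or more of a word character (captured as 'id'); then one or more of a digit (captured); then one or more of the literal '1', then one or more of one of [rgm] (captured as 'val').
Every occurrence is swapped for '_'.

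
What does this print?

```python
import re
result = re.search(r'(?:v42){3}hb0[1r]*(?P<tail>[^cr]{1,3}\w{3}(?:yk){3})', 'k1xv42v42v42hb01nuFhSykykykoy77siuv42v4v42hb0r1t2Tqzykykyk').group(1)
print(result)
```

Pattern: the literal 'v42' repeated 3 times, then the literal 'hb0', then zero or more of one of [1r]; then 1 to 3 of any character except [cr], then exactly 3 of a word character, then the literal 'yk' repeated 3 times (captured as 'tail').
`re.search` scans for the first position where the pattern succeeds.
The match spans [3:27] → 'v42v42v42hb01nuFhSykykyk'.
Captured: group 1 = 'nuFhSykykyk'.

nuFhSykykyk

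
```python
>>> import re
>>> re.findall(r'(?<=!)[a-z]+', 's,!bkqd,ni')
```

Lookahead/lookbehind check context without consuming it, so the matched span excludes the asserted characters.
Walking the string: at [3:7] → 'bkqd'.
No capturing groups, so `findall` returns the 1 full match string.

['bkqd']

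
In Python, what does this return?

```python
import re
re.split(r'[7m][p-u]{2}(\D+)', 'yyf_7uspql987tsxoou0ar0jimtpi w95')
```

['yyf_', 'pql', '98', 'xoou', '0ar0ji', 'i w', '95']

This matches one of [7m], then exactly 2 of a character in [p-u]; then one or more of a non-digit (captured).
Matches to split on: at [4:10] → '7uspql'; at [12:19] → '7tsxoou'; at [25:31] → 'mtpi w'.
`re.split` interleaves the captured-group text with the surrounding fragments.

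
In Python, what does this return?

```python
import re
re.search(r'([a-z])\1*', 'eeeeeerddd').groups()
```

('e',)

The match spans [0:6] → 'eeeeee'.
Captured: group 1 = 'e'.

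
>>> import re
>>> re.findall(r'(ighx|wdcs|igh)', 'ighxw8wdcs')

Alternation tries branches left to right and keeps the first one that lets the overall match succeed at that position.
Because there's exactly one group, `findall` drops the full match and keeps group 1 from each hit.

['ighx', 'wdcs']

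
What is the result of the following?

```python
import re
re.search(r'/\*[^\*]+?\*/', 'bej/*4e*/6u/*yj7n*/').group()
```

'/*4e*/'

`re.search` tries every starting position until one works.
The match spans [3:9] → '/*4e*/'.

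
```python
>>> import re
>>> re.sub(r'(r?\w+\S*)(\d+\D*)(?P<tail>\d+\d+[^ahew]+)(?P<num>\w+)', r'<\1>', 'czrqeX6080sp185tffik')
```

The pattern matches optionally the literal 'r', then one or more of a word character, then zero or more of a non-whitespace character (captured); then one or more of a digit, then zero or more of a non-digit (captured); then one or more of a digit, then one or more of a digit, then one or more of any character except [ahew] (captured as 'tail'); then one or more of a word character (captured as 'num').
`\1` in the replacement pulls in group 1's text for each match.

'<czrqeX6080sp>'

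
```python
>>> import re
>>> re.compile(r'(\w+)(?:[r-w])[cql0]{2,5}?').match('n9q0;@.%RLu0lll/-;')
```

None

The pattern matches one or more of a word character (captured); then a character in [r-w] (non-capturing group); then 2 to 5 of one of [cql0] (lazy).
`match` is anchored at position 0; if the pattern doesn't fit there, it returns None.
Here position 0 doesn't satisfy it, so the call returns None.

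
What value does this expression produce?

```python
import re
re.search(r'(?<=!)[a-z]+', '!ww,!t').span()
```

The `(?=…)`/`(?<=…)` assertion just peeks at neighbouring text; it doesn't advance the match position.
The match spans [1:3] → 'ww'.

(1, 3)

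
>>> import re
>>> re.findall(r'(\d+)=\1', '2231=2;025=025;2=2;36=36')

['025', '2', '36']

The backreference `\1` re-matches whatever the first group consumed, character for character.
`findall` collects group 1 from each match (3 total).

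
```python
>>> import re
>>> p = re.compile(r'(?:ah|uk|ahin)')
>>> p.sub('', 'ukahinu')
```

'inu'

Alternation isn't longest-match — the leftmost alternative that fits at this position is chosen.
Matches: at [0:2] → 'uk'; at [2:4] → 'ah'.
`sub` substitutes '' at each match site.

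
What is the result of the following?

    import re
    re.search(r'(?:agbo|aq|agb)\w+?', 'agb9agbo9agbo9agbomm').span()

The match spans [0:4] → 'agb9'.

(0, 4)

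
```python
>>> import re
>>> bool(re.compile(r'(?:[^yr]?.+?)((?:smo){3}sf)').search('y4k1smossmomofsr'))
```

False

This matches optionally any character except [yr], then one or more of any character (lazy) (non-capturing group); then the literal 'smo' repeated 3 times, then the literal 'sf' (captured).
`search` walks the string left to right and returns the first match it finds.
Here nothing in the string fits, so the call returns None, and `bool(None)` is False.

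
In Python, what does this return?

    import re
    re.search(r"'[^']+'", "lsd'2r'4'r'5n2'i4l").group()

`re.search` tries every starting position until one works.
The match spans [3:7] → "'2r'".

"'2r'"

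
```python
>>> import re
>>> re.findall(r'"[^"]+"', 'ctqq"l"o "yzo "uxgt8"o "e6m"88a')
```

Matches: at [4:7] → '"l"'; at [9:15] → '"yzo "'; at [20:24] → '"o "'.
With no groups in the pattern, `findall` gives back each whole match — 3 here.

['"l"', '"yzo "', '"o "']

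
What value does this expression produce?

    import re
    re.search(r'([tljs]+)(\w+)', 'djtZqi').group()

This matches one or more of one of [tljs] (captured); then one or more of a word character (captured).
`re.search` tries every starting position until one works.
The match spans [1:6] → 'jtZqi'.
Captured: group 1 = 'jt', group 2 = 'Zqi'.

'jtZqi'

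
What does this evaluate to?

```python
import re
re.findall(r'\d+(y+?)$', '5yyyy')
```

['yyyy']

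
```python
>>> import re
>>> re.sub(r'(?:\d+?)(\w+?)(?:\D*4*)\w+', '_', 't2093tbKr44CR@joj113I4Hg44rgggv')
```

The pattern matches one or more of a digit (lazy) (non-capturing group); then one or more of a word character (lazy) (captured); then zero or more of a non-digit, then zero or more of a literal '4' (non-capturing group); then one or more of a word character.
A non-greedy quantifier consumes as few characters as it can — just enough that the remainder of the pattern still matches from where it stops; whatever follows it matches normally.
Matches: at [1:13] → '2093tbKr44CR'; at [17:31] → '113I4Hg44rgggv'.
`sub` substitutes '_' at each match site.

't_@joj_'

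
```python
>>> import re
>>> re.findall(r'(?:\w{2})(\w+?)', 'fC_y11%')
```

['_', '1']

Lazy quantifiers expand one character at a time until the remainder of the pattern can match.
Because there's exactly one group, `findall` drops the full match and keeps group 1 from each hit.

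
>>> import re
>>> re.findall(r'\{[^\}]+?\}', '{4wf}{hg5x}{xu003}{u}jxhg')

`findall` yields the raw match text (4 of them) because the pattern has no groups.

['{4wf}', '{hg5x}', '{xu003}', '{u}']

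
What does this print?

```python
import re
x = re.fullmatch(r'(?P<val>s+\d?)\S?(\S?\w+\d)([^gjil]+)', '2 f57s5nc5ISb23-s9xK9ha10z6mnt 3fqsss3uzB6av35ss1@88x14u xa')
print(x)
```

This matches one or more of the literal 's', then optionally a digit (captured as 'val'); then optionally a non-whitespace character; then optionally a non-whitespace character, then one or more of a word character, then a digit (captured); then one or more of any character except [gjil] (captured).
`fullmatch` succeeds only if the pattern covers the string from start to end.
Here there's no way to consume every character, so the call returns None.

None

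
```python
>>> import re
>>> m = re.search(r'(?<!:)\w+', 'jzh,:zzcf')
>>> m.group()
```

The negative lookaround is zero-width — it rules out positions where the adjacent text would match, without consuming anything.
The match spans [0:3] → 'jzh'.

'jzh'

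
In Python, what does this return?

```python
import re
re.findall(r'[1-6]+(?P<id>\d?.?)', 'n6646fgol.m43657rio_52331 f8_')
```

Pattern: one or more of a character in [1-6]; then optionally a digit, then optionally any character (captured as 'id').
`findall` collects group 1 from each match (3 total).

['f', '7r', ' ']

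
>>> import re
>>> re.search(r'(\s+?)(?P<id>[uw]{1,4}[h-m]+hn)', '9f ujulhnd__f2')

None

Pattern: one or more of whitespace (lazy) (captured); then 1 to 4 of one of [uw], then one or more of a character in [h-m], then the literal 'hn' (captured as 'id').
Here the pattern never matches, so the call returns None.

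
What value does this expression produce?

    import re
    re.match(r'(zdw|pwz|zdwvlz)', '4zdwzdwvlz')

None

`re.match` only tries the pattern at the start of the string.
Here the pattern fails at index 0, so the call returns None.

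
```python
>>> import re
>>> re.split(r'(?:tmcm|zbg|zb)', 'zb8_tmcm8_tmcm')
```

Matches to split on: at [0:2] → 'zb'; at [4:8] → 'tmcm'; at [10:14] → 'tmcm'.
Each match becomes a cut point; 4 segments remain.

['', '8_', '8_', '']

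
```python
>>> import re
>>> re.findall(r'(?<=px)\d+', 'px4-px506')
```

['4', '506']

The `(?=…)`/`(?<=…)` assertion just peeks at neighbouring text; it doesn't advance the match position.
With no groups in the pattern, `findall` gives back each whole match — 2 here.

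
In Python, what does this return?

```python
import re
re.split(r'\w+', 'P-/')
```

['', '-/']

The pattern matches one or more of a word character.
Matches to split on: at [0:1] → 'P'.
`split` removes every match and returns the 2 fragments in between.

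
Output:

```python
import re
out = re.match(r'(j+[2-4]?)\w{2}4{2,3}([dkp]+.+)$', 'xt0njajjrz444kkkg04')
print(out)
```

`re.match` only tries the pattern at the start of the string.
Here position 0 doesn't satisfy it, so the call returns None.

None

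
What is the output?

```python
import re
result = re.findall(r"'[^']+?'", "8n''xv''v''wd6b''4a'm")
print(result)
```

["'xv'", "'v'", "'wd6b'", "'4a'"]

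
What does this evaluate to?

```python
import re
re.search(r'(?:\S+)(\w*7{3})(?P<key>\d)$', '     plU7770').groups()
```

('777', '0')

This matches one or more of a non-whitespace character (non-capturing group); then zero or more of a word character, then exactly 3 of the literal '7' (captured); then a digit (captured as 'key'); then anchored at the end.
`re.search` tries every starting position until one works.
The match spans [5:12] → 'plU7770'.
Captured: group 1 = '777', group 2 = '0'.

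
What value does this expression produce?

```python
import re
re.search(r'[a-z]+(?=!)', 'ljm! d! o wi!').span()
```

The positive lookaround only admits positions where the adjacent text matches; those characters stay outside the span.
`search` walks the string left to right and returns the first match it finds.
The match spans [0:3] → 'ljm'.

(0, 3)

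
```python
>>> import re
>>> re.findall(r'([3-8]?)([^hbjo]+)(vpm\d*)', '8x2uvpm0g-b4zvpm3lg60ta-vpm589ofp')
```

Multiple groups make `findall` return tuples — one 3-tuple for each match.

[('8', 'x2u', 'vpm0'), ('4', 'zvpm3lg60ta-', 'vpm589')]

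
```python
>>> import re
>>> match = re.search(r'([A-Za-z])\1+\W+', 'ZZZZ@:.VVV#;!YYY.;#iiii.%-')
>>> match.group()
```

'ZZZZ@:.'

`\1` has to match the exact text group 1 already captured.
`re.search` scans for the first position where the pattern succeeds.
The match spans [0:7] → 'ZZZZ@:.'.
Captured: group 1 = 'Z'.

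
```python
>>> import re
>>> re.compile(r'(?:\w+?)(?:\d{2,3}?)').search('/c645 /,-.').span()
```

(1, 4)

The pattern matches one or more of a word character (lazy) (non-capturing group); then 2 to 3 of a digit (lazy) (non-capturing group).
A non-greedy quantifier consumes as few characters as it can — just enough that the remainder of the pattern still matches from where it stops; whatever follows it matches normally.
`re.search` scans for the first position where the pattern succeeds.
The match spans [1:4] → 'c64'.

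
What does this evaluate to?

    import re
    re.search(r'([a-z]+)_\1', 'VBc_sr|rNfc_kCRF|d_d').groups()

The match spans [17:20] → 'd_d'.
Captured: group 1 = 'd'.

('d',)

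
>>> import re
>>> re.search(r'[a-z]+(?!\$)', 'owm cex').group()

The negative lookaround is zero-width — it rules out positions where the adjacent text would match, without consuming anything.
The match spans [0:3] → 'owm'.

'owm'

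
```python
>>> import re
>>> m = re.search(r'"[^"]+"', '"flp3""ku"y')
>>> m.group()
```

The match spans [0:6] → '"flp3"'.

'"flp3"'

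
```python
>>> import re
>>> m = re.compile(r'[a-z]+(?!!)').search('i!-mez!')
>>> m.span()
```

(3, 5)

`(?!…)`/`(?<!…)` only lets a position through if the neighbouring text does NOT match; no characters are consumed.
`search` walks the string left to right and returns the first match it finds.
The match spans [3:5] → 'me'.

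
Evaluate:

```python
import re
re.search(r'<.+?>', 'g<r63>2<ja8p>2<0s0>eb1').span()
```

The match spans [1:6] → '<r63>'.

(1, 6)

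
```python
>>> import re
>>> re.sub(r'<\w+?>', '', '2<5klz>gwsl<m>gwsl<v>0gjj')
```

Every occurrence is swapped for ''.

'2gwslgwsl0gjj'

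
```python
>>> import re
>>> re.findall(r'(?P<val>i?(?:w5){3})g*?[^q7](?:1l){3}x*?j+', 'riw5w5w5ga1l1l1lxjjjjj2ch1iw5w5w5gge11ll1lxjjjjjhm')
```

['iw5w5w5']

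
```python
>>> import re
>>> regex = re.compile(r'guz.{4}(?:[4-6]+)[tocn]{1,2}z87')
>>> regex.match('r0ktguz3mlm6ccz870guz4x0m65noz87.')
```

None

`match` is anchored at position 0; if the pattern doesn't fit there, it returns None.
Here position 0 doesn't satisfy it, so the call returns None.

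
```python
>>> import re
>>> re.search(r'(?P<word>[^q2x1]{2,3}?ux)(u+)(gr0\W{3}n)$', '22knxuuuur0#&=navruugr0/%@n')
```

This matches 2 to 3 of any character except [q2x1] (lazy), then the literal 'ux' (captured as 'word'); then one or more of a literal 'u' (captured); then the literal 'gr0', then exactly 3 of a non-word character, then the literal 'n' (captured); then anchored at the end.
Here the pattern never matches, so the call returns None.

None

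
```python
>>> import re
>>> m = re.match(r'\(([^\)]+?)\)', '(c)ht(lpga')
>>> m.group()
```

`match` is anchored at position 0; if the pattern doesn't fit there, it returns None.
The match spans [0:3] → '(c)'.

'(c)'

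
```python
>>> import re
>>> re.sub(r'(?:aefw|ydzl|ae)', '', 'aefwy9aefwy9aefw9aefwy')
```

'y9y99y'

Alternation tries branches left to right and keeps the first one that lets the overall match succeed at that position.
Matches: at [0:4] → 'aefw'; at [6:10] → 'aefw'; at [12:16] → 'aefw'; at [17:21] → 'aefw'.
Every occurrence is swapped for ''.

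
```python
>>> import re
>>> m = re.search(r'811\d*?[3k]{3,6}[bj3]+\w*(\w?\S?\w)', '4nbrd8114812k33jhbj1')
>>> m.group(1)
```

The match spans [5:20] → '8114812k33jhbj1'.
Captured: group 1 = '1'.

'1'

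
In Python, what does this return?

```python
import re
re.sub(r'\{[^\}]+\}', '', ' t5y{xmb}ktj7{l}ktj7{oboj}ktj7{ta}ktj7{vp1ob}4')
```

Matches: at [4:9] → '{xmb}'; at [13:16] → '{l}'; at [20:26] → '{oboj}'; at [30:34] → '{ta}'; at [38:45] → '{vp1ob}'.
Every occurrence is swapped for ''.

' t5yktj7ktj7ktj7ktj74'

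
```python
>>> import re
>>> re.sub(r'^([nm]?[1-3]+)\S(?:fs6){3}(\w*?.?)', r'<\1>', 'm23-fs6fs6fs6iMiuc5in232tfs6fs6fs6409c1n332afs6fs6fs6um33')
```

This matches anchored at the start of the string; then optionally one of [nm], then one or more of a character in [1-3] (captured); then a non-whitespace character, then the literal 'fs6' repeated 3 times; then zero or more of a word character (lazy), then optionally any character (captured).
Matches: at [0:14] → 'm23-fs6fs6fs6i'.
`\1` in the replacement pulls in group 1's text for each match.

'<m23>Miuc5in232tfs6fs6fs6409c1n332afs6fs6fs6um33'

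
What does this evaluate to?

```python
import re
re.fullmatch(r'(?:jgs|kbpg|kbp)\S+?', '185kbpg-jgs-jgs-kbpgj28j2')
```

None

`re.fullmatch` is like wrapping the pattern in `^…$` (in single-line mode).
Here the pattern can't cover the whole string, so the call returns None.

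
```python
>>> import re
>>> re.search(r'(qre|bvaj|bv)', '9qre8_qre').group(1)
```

'qre'

`re.search` tries every starting position until one works.
The match spans [1:4] → 'qre'.
Captured: group 1 = 'qre'.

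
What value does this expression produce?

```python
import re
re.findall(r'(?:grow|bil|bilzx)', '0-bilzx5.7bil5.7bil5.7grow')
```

Alternation tries branches left to right and keeps the first one that lets the overall match succeed at that position.
Scanning left to right: at [2:5] → 'bil'; at [10:13] → 'bil'; at [16:19] → 'bil'; at [22:26] → 'grow'.
No capturing groups, so `findall` returns the 4 full match strings.

['bil', 'bil', 'bil', 'grow']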